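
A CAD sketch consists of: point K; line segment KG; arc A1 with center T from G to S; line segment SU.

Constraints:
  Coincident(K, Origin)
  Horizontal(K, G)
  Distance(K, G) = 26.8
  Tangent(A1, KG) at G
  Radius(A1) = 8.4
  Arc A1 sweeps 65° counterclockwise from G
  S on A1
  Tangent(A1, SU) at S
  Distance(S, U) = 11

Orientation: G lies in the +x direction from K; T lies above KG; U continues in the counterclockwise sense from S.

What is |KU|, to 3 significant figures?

41.8

K is at the origin; KG is horizontal with |KG| = 26.8 and G on the +x side, so G = (26.8, 0.00). A1 meets KG tangentially, so TG is at right angles to KG, so T = G + (0, 8.4) = (26.8, 8.40). On A1, G sits at bearing -90° from T; a 65° counterclockwise sweep puts S at bearing -25°, so S = T + 8.4·(cos -25°, sin -25°) = (34.4, 4.85). Tangency of A1 to SU means the radius TS is perpendicular to SU, so SU runs along (−sin -25°, cos -25°); with |SU| = 11.0, U = (39.1, 14.8). Then |KU| = |U − K| = 41.8.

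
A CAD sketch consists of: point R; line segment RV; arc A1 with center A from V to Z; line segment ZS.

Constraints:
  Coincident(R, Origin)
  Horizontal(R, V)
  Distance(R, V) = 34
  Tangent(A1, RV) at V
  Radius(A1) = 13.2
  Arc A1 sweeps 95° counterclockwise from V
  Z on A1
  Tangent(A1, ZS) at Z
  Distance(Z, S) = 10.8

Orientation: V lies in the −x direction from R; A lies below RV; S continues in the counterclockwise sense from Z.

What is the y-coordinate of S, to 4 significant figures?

-25.11

On A1, V sits at bearing 90° from A; a 95° counterclockwise sweep puts Z at bearing 185°, so Z = A + 13.2·(cos 185°, sin 185°) = (-47.15, -14.35). A1 meets ZS tangentially, so AZ is at right angles to ZS, so ZS runs along (−sin 185°, cos 185°); with |ZS| = 10.8, S = (-46.21, -25.11). So S.y = -25.11.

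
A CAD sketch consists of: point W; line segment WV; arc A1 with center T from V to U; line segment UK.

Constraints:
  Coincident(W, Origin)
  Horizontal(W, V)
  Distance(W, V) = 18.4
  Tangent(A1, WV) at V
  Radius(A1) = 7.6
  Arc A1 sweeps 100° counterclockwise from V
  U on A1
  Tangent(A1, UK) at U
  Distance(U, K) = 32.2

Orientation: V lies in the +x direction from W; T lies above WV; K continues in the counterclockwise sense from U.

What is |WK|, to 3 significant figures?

45.4

On A1, V sits at bearing -90° from T; a 100° counterclockwise sweep puts U at bearing 10°, so U = T + 7.6·(cos 10°, sin 10°) = (25.9, 8.92). The tangent condition forces TU to be normal to UK, so UK runs along (−sin 10°, cos 10°); with |UK| = 32.2, K = (20.3, 40.6). Then |WK| = |K − W| = 45.4.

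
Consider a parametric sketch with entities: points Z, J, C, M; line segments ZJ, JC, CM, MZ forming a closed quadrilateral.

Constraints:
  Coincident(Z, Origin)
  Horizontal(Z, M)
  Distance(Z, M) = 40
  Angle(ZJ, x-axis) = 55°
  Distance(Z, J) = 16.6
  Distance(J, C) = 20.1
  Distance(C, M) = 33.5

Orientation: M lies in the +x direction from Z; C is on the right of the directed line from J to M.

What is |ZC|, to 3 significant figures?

9.54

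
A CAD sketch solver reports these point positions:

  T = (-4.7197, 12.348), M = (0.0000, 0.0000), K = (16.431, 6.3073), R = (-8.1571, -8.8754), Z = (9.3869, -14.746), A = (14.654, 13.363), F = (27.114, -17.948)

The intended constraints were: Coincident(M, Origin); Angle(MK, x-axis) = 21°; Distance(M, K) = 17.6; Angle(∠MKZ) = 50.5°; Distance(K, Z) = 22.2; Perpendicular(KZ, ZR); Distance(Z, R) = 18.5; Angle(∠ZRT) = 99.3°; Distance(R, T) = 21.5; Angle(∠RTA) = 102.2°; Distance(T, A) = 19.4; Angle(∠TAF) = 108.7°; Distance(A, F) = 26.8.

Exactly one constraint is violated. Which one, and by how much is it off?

Distance(A, F) = 26.8 — off by 6.90.

M = (0.00, 0.00) ✓; MK at 21.00° ✓; |MK| = 17.60 ✓; ∠MKZ = 50.50° ✓; |KZ| = 22.20 ✓; ∠(KZ, ZR) = 90.00° ✓; |ZR| = 18.50 ✓; ∠ZRT = 99.30° ✓; |RT| = 21.50 ✓; ∠RTA = 102.2° ✓; |TA| = 19.40 ✓; ∠TAF = 108.7° ✓; |AF| = 33.70 ✗.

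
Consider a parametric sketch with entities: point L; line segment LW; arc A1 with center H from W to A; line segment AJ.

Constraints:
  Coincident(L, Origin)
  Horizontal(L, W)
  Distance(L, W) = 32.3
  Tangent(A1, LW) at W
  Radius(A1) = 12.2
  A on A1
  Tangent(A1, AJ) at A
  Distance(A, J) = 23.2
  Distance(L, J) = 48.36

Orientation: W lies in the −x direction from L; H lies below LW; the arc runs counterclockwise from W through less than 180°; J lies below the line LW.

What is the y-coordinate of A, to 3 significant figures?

-19.0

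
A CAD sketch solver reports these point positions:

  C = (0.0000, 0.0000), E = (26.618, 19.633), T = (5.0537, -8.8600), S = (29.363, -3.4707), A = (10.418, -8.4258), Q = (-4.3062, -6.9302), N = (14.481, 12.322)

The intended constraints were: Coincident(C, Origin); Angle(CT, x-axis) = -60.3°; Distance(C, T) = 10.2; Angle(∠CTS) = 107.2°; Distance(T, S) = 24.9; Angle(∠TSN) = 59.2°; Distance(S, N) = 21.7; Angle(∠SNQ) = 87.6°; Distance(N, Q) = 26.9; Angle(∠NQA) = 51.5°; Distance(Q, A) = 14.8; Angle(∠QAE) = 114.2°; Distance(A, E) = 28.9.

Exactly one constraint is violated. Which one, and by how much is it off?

Distance(A, E) = 28.9 — off by 3.50.

C = (0.00, 0.00) ✓; CT at -60.30° ✓; |CT| = 10.20 ✓; ∠CTS = 107.2° ✓; |TS| = 24.90 ✓; ∠TSN = 59.20° ✓; |SN| = 21.70 ✓; ∠SNQ = 87.60° ✓; |NQ| = 26.90 ✓; ∠NQA = 51.50° ✓; |QA| = 14.80 ✓; ∠QAE = 114.2° ✓; |AE| = 32.40 ✗.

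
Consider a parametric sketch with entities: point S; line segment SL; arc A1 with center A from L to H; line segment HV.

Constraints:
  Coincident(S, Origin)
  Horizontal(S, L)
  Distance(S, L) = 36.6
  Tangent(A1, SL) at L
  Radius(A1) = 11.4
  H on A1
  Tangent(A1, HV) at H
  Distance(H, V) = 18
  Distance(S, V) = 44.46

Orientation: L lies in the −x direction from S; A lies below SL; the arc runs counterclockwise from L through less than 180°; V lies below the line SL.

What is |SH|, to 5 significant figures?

48.505

S is at the origin; S and L share the same y with |SL| = 36.6 and L on the −x side, so L = (-36.600, 0.0000). A1 meets SL tangentially, so AL is at right angles to SL, so A = L + (0, -11.4) = (-36.600, -11.400). Since AH ⟂ HV (tangency), |AV| = √(11.4² + 18.0²) = 21.306 regardless of where H sits on A1. So V lies on both circle(S, 44.46) and circle(A, 21.306); the below-SL intersection is V = (-30.930, -31.938). H is the foot of the tangent from V: H = (-44.260, -19.843).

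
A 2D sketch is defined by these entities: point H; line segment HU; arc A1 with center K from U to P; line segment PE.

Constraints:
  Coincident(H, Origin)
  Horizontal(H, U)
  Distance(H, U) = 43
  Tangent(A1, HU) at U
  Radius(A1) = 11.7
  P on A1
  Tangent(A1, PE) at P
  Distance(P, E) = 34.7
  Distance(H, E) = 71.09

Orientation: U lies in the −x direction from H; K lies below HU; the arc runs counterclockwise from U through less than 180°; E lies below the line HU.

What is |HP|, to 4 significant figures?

56.01

H is at the origin; H and U share the same y with |HU| = 43.0 and U on the −x side, so U = (-43.00, 0.000). A1 meets HU tangentially, so KU is at right angles to HU, so K = U + (0, -11.7) = (-43.00, -11.70). Since KP ⟂ PE (tangency), |KE| = √(11.7² + 34.7²) = 36.62 regardless of where P sits on A1. So E lies on both circle(H, 71.09) and circle(K, 36.62); the below-HU intersection is E = (-53.54, -46.77). P is the foot of the tangent from E: P = (-54.69, -12.09).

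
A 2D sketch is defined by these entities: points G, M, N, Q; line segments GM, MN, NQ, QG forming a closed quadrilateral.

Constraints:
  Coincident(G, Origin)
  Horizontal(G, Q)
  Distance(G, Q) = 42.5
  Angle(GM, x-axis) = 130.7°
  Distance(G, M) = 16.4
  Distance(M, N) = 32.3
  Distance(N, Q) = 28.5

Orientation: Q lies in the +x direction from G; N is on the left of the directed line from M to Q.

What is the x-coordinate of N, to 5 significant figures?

20.992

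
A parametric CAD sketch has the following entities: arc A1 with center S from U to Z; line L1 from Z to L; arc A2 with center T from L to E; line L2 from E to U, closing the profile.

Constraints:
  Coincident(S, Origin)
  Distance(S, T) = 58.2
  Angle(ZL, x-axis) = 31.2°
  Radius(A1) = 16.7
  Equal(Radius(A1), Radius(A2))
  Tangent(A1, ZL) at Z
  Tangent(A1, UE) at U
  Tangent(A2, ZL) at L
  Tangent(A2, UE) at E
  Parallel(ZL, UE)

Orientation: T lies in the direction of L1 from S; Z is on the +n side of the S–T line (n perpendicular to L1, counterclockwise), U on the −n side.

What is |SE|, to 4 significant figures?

60.55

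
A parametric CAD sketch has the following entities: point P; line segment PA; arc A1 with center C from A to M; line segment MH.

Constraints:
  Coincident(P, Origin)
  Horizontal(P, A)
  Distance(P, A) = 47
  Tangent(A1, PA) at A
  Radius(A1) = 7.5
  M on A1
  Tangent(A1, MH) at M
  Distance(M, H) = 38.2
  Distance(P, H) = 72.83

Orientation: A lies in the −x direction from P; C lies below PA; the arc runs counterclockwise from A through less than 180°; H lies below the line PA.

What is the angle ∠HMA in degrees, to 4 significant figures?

137.1°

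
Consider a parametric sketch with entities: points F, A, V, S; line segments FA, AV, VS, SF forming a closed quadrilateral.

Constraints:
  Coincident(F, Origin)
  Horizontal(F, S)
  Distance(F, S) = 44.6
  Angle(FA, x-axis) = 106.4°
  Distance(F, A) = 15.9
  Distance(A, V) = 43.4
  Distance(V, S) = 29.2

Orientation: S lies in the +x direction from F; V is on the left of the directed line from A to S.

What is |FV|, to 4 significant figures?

46.46

Checks: |AV| = 43.40 ✓; |VS| = 29.20 ✓.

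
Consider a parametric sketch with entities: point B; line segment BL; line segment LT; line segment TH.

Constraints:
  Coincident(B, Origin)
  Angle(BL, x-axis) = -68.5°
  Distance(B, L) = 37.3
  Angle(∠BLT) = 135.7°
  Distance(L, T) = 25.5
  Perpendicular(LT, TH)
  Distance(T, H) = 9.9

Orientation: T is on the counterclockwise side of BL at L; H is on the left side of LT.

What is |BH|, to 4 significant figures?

54.64

∠BLT = 135.7°, so LT runs at -68.5° + (180° − 135.7°) = -24.20° from the x-axis; with |LT| = 25.5, T = L + 25.5·(cos -24.20°, sin -24.20°) = (36.93, -45.16). LT ⟂ TH; with |TH| = 9.9 on the left of LT, H = T + 9.9·(0.4099, 0.9121) = (40.99, -36.13). Then |BH| = |H − B| = 54.64.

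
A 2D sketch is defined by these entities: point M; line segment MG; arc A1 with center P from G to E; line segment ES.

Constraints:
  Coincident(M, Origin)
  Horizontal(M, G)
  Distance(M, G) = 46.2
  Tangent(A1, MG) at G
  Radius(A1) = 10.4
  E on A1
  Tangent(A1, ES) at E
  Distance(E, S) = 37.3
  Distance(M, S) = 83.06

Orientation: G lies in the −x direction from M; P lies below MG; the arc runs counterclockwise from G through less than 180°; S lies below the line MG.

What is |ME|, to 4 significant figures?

55.33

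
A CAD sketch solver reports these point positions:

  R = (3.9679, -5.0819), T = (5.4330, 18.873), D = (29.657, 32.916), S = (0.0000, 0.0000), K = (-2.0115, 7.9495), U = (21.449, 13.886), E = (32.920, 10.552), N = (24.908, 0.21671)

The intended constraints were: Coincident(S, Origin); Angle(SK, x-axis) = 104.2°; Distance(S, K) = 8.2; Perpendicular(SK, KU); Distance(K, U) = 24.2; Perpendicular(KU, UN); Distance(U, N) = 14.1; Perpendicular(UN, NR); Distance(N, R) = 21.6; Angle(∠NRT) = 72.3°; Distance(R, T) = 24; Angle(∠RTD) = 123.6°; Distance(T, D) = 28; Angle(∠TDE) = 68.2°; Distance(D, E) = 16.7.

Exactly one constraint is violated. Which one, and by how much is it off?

Distance(D, E) = 16.7 — off by 5.90.

S = (0.00, 0.00) ✓; SK at 104.2° ✓; |SK| = 8.200 ✓; ∠(SK, KU) = 90.00° ✓; |KU| = 24.20 ✓; ∠(KU, UN) = 90.00° ✓; |UN| = 14.10 ✓; ∠(UN, NR) = 90.00° ✓; |NR| = 21.60 ✓; ∠NRT = 72.30° ✓; |RT| = 24.00 ✓; ∠RTD = 123.6° ✓; |TD| = 28.00 ✓; ∠TDE = 68.20° ✓; |DE| = 22.60 ✗.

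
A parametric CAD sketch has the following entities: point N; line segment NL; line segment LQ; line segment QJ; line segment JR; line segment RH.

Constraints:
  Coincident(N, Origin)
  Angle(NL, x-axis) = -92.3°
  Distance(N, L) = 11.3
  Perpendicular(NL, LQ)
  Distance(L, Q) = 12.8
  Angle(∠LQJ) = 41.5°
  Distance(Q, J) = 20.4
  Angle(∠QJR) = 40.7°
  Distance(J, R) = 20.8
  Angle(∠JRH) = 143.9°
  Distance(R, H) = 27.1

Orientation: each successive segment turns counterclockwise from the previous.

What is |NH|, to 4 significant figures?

42.47

N is at the origin; NL runs at -92.3° with length 11.3, so L = (-0.4535, -11.29). NL ⟂ LQ, so LQ runs at -2.300°; with |LQ| = 12.8, Q = (12.34, -11.80). ∠LQJ = 41.5° gives QJ at 136.2° from the x-axis; with |QJ| = 20.4, J = (-2.388, 2.315). ∠QJR = 40.7° gives JR at -84.50° from the x-axis; with |JR| = 20.8, R = (-0.3941, -18.39). ∠JRH = 143.9° gives RH at -48.40° from the x-axis; with |RH| = 27.1, H = (17.60, -38.65). Then |NH| = |H − N| = 42.47.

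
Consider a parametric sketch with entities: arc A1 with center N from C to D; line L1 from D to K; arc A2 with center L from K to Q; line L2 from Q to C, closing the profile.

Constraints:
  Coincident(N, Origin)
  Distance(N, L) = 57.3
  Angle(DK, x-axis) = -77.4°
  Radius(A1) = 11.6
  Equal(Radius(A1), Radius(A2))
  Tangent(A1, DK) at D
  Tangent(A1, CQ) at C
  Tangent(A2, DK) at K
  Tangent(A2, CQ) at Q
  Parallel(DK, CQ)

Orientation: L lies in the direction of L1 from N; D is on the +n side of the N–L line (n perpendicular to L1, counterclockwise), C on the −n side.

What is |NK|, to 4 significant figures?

58.46

The slot axis is L1's direction at -77.4°, so u = (cos -77.4°, sin -77.4°) = (0.2181, -0.9759) and n = (−sin -77.4°, cos -77.4°) = (0.9759, 0.2181). N is at the origin and L lies 57.3 along u from N, so L = 57.3·u = (12.50, -55.92). Tangency of A1 to both parallel lines with radius 11.6 puts D and C at N ± 11.6·n: D = (11.32, 2.530), C = (-11.32, -2.530). Equal radii place K and Q the same way about L: K = L + 11.6·n = (23.82, -53.39), Q = L − 11.6·n = (1.179, -58.45). Then |NK| = |K − N| = 58.46.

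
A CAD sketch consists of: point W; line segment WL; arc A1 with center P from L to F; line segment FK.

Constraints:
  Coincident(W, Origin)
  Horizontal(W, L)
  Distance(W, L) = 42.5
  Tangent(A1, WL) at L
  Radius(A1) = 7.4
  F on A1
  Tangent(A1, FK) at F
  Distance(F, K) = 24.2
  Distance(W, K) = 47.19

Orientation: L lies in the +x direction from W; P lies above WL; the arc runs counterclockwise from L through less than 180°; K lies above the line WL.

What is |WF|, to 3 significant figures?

50.0

Checks: |PF| = 7.400 ✓; ∠(PF, FK) = 90.00° ✓; |FK| = 24.20 ✓; |WK| = 47.19 ✓.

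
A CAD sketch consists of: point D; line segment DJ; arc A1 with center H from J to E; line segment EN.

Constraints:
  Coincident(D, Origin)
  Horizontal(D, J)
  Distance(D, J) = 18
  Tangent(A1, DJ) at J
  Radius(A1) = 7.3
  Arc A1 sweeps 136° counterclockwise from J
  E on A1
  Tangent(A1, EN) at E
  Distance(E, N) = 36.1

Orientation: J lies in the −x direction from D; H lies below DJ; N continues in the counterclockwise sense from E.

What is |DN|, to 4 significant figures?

37.74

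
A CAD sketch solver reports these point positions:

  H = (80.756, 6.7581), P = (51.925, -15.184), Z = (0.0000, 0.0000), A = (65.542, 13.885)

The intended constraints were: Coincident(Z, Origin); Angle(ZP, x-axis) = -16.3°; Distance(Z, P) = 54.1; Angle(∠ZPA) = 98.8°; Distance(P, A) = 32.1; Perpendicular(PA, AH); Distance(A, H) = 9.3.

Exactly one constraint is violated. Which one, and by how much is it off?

Distance(A, H) = 9.3 — off by 7.50.

Z = (0.00, 0.00) ✓; ZP at -16.30° ✓; |ZP| = 54.10 ✓; ∠ZPA = 98.80° ✓; |PA| = 32.10 ✓; ∠(PA, AH) = 90.00° ✓; |AH| = 16.80 ✗.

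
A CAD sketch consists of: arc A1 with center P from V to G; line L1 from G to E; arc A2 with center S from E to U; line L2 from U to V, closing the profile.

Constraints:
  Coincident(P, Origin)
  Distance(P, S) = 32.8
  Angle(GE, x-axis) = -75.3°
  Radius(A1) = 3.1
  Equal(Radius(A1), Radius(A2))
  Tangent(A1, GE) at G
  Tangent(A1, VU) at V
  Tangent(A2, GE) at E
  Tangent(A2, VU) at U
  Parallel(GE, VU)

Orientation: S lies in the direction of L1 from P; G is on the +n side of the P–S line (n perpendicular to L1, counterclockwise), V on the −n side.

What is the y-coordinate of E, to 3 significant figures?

-30.9

The slot axis is L1's direction at -75.3°, so u = (cos -75.3°, sin -75.3°) = (0.254, -0.967) and n = (−sin -75.3°, cos -75.3°) = (0.967, 0.254). P is at the origin and S lies 32.8 along u from P, so S = 32.8·u = (8.32, -31.7). Tangency of A1 to both parallel lines with radius 3.1 puts G and V at P ± 3.1·n: G = (3.00, 0.787), V = (-3.00, -0.787). Equal radii place E and U the same way about S: E = S + 3.1·n = (11.3, -30.9), U = S − 3.1·n = (5.32, -32.5). So E.y = -30.9.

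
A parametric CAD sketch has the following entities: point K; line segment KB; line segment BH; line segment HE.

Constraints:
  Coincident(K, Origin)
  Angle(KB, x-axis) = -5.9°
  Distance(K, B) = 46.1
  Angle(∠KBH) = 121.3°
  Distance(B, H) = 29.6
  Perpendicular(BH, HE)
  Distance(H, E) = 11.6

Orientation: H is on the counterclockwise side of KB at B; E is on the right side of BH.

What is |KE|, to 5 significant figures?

73.943

∠KBH = 121.3°, so BH runs at -5.9° + (180° − 121.3°) = 52.800° from the x-axis; with |BH| = 29.6, H = B + 29.6·(cos 52.800°, sin 52.800°) = (63.752, 18.839). BH ⟂ HE; with |HE| = 11.6 on the right of BH, E = H + 11.6·(0.79653, -0.60460) = (72.992, 11.825). Then |KE| = |E − K| = 73.943.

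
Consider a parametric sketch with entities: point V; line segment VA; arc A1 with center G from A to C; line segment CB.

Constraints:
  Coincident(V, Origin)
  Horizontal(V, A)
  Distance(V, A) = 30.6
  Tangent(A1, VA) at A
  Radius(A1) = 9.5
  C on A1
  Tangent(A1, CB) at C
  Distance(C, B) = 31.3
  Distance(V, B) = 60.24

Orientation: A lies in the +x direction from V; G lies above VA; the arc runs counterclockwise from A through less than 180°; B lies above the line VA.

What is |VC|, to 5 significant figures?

40.541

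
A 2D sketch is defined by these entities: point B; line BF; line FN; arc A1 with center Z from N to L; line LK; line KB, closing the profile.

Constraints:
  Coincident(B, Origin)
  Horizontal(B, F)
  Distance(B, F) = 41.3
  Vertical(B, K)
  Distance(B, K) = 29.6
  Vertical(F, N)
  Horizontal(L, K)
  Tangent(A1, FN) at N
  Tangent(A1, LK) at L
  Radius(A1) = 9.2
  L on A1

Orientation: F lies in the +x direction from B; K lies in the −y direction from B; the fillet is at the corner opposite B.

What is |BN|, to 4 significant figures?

46.06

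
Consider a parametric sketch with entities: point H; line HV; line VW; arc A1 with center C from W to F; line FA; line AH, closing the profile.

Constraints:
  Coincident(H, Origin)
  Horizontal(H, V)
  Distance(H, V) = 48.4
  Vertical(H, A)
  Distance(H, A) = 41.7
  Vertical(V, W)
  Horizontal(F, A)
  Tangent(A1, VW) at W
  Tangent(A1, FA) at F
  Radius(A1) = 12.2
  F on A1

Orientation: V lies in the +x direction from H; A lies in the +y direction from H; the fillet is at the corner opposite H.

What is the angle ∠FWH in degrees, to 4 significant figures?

76.36°

The virtual corner opposite H is at (48.40, 41.70). The tangent condition forces CW to be normal to VW and A1 meets FA tangentially, so CF is at right angles to FA, with radius 12.2, so the center C sits 12.2 in from both sides at C = (36.20, 29.50). That places the tangent points at W = (48.40, 29.50) on VW and F = (36.20, 41.70) on FA. Then cos ∠FWH = WF·WH / (|WF||WH|), giving 76.36°.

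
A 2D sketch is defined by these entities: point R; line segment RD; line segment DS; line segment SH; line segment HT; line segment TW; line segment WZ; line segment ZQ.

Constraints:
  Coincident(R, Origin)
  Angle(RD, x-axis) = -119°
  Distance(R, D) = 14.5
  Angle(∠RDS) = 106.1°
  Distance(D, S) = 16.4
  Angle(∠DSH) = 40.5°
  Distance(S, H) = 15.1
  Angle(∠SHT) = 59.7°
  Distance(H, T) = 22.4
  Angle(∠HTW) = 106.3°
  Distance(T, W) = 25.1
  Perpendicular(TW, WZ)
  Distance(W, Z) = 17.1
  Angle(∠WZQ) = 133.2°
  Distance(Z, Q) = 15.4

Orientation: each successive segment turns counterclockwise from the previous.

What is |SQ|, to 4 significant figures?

11.24

R is at the origin; RD runs at -119.0° with length 14.5, so D = (-7.030, -12.68). ∠RDS = 106.1° gives DS at -45.10° from the x-axis; with |DS| = 16.4, S = (4.547, -24.30). ∠DSH = 40.5° gives SH at 94.40° from the x-axis; with |SH| = 15.1, H = (3.388, -9.243). ∠SHT = 59.7° gives HT at -145.3° from the x-axis; with |HT| = 22.4, T = (-15.03, -22.00). ∠HTW = 106.3° gives TW at -71.60° from the x-axis; with |TW| = 25.1, W = (-7.105, -45.81). The perpendicularity gives WZ at right angles to TW, so WZ runs at 18.40°; with |WZ| = 17.1, Z = (9.121, -40.41). ∠WZQ = 133.2° gives ZQ at 65.20° from the x-axis; with |ZQ| = 15.4, Q = (15.58, -26.43). Then |SQ| = |Q − S| = 11.24.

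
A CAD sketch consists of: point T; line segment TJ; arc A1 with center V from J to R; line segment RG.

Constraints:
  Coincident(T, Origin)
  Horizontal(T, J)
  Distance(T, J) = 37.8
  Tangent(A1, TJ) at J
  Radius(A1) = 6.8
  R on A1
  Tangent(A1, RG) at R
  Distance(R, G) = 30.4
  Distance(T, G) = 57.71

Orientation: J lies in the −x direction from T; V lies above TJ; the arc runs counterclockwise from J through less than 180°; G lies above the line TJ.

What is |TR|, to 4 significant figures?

33.01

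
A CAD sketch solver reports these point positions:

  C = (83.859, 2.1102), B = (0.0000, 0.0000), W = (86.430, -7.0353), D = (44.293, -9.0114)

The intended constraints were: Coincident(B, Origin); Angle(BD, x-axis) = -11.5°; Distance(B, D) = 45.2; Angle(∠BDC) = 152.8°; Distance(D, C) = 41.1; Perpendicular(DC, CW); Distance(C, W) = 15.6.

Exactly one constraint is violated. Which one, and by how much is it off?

Distance(C, W) = 15.6 — off by 6.10.

B = (0.00, 0.00) ✓; BD at -11.50° ✓; |BD| = 45.20 ✓; ∠BDC = 152.8° ✓; |DC| = 41.10 ✓; ∠(DC, CW) = 90.00° ✓; |CW| = 9.500 ✗.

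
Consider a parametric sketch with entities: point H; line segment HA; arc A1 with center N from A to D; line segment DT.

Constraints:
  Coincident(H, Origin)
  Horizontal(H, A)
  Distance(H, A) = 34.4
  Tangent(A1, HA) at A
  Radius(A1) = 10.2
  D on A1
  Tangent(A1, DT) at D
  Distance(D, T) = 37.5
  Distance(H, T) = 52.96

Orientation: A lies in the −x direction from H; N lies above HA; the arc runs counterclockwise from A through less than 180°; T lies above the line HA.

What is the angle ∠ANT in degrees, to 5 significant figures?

163.63°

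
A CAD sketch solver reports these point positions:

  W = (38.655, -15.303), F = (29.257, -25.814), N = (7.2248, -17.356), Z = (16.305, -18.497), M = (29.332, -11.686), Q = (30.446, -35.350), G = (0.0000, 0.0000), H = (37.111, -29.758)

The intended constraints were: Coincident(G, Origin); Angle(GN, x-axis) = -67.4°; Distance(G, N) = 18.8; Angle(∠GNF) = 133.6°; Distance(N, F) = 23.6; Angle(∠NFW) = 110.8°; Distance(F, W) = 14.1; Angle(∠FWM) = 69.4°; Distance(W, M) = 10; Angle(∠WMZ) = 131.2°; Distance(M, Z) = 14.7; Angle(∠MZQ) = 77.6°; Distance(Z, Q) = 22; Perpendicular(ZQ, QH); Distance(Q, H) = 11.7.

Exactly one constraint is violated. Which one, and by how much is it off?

Distance(Q, H) = 11.7 — off by 3.00.

G = (0.00, 0.00) ✓; GN at -67.40° ✓; |GN| = 18.80 ✓; ∠GNF = 133.6° ✓; |NF| = 23.60 ✓; ∠NFW = 110.8° ✓; |FW| = 14.10 ✓; ∠FWM = 69.40° ✓; |WM| = 10.00 ✓; ∠WMZ = 131.2° ✓; |MZ| = 14.70 ✓; ∠MZQ = 77.60° ✓; |ZQ| = 22.00 ✓; ∠(ZQ, QH) = 90.00° ✓; |QH| = 8.700 ✗.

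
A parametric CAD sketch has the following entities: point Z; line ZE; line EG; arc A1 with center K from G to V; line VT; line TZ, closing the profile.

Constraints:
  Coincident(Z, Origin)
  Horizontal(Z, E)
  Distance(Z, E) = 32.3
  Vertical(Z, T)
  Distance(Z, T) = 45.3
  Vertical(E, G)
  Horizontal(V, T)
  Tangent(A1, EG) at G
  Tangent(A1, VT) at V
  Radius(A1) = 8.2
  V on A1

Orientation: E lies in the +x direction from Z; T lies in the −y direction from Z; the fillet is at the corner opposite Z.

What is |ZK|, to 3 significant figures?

44.2

Z is at the origin; Z and E share the same y with |ZE| = 32.3 and E on the +x side, so E = (32.3, 0.00). Z and T share the same x with |ZT| = 45.3 and T on the −y side, so T = (0.00, -45.3). The virtual corner opposite Z is at (32.3, -45.3). Tangency of A1 to EG means the radius KG is perpendicular to EG and tangency of A1 to VT means the radius KV is perpendicular to VT, with radius 8.2, so the center K sits 8.2 in from both sides at K = (24.1, -37.1). Then |ZK| = |K − Z| = 44.2.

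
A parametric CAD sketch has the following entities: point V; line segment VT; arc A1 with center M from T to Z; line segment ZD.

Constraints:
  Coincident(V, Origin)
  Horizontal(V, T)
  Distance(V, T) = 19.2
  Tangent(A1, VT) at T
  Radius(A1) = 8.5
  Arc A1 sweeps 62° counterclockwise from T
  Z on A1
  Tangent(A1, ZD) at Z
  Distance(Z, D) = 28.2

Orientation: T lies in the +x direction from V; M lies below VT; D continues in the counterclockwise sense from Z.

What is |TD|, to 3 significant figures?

36.0

V is at the origin; V and T share the same y with |VT| = 19.2 and T on the +x side, so T = (19.2, 0.00). Since A1 is tangent to VT there, MT ⟂ VT, so M = T + (0, -8.5) = (19.2, -8.50). On A1, T sits at bearing 90° from M; a 62° counterclockwise sweep puts Z at bearing 152°, so Z = M + 8.5·(cos 152°, sin 152°) = (11.7, -4.51). A1 meets ZD tangentially, so MZ is at right angles to ZD, so ZD runs along (−sin 152°, cos 152°); with |ZD| = 28.2, D = (-1.54, -29.4). Then |TD| = |D − T| = 36.0.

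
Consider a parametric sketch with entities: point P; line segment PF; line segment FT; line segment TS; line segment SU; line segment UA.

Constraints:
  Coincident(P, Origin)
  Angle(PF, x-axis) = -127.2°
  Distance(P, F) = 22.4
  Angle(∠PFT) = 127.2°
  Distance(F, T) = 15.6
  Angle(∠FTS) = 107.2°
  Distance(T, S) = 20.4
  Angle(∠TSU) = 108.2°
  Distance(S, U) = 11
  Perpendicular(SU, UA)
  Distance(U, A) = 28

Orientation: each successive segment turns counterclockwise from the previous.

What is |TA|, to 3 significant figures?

19.4

∠TSU = 108.2° gives SU at 70.2° from the x-axis; with |SU| = 11.0, U = (14.8, -23.1). The perpendicularity gives UA at right angles to SU, so UA runs at 160°; with |UA| = 28.0, A = (-11.6, -13.6). Then |TA| = |A − T| = 19.4.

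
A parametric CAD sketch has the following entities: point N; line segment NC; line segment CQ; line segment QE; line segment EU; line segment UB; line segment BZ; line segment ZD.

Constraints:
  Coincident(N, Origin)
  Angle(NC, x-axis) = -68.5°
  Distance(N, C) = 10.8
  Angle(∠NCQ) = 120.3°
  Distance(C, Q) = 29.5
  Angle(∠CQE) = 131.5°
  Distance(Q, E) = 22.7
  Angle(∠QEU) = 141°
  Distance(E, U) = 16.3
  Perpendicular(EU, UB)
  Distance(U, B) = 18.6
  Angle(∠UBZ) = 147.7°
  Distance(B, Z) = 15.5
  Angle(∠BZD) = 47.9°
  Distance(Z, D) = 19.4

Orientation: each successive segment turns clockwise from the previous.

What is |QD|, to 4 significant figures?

20.48

∠UBZ = 147.7° gives BZ at 22.00° from the x-axis; with |BZ| = 15.5, Z = (-24.96, -4.115). ∠BZD = 47.9° gives ZD at -110.1° from the x-axis; with |ZD| = 19.4, D = (-31.63, -22.33). Then |QD| = |D − Q| = 20.48.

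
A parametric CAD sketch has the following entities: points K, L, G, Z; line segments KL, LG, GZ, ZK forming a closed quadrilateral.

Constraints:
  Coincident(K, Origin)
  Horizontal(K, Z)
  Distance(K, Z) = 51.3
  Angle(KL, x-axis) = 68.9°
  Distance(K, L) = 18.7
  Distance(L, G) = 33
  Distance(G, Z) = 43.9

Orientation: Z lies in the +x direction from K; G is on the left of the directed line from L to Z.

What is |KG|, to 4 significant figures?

50.32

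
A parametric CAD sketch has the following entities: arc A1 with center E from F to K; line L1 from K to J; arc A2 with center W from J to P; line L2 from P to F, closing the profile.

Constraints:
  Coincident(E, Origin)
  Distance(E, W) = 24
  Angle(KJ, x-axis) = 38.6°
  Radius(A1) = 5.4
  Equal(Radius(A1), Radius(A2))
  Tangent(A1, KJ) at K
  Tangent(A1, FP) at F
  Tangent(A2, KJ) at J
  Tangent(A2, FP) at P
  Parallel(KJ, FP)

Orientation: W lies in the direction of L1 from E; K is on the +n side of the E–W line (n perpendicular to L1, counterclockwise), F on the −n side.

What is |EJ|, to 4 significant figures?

24.60

Tangency of A1 to both parallel lines with radius 5.4 puts K and F at E ± 5.4·n: K = (-3.369, 4.220), F = (3.369, -4.220). Equal radii place J and P the same way about W: J = W + 5.4·n = (15.39, 19.19), P = W − 5.4·n = (22.13, 10.75). Then |EJ| = |J − E| = 24.60.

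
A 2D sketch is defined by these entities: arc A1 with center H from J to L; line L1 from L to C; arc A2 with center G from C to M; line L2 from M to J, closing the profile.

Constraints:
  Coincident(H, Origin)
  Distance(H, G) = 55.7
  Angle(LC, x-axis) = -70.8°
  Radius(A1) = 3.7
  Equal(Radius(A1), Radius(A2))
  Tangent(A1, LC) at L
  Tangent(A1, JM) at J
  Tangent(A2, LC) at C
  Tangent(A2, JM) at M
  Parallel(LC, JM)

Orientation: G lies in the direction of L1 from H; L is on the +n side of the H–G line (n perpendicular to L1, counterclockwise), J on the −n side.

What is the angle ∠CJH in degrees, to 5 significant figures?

82.432°

The slot axis is L1's direction at -70.8°, so u = (cos -70.8°, sin -70.8°) = (0.32887, -0.94438) and n = (−sin -70.8°, cos -70.8°) = (0.94438, 0.32887). H is at the origin and G lies 55.7 along u from H, so G = 55.7·u = (18.318, -52.602). Tangency of A1 to both parallel lines with radius 3.7 puts L and J at H ± 3.7·n: L = (3.4942, 1.2168), J = (-3.4942, -1.2168). Equal radii place C and M the same way about G: C = G + 3.7·n = (21.812, -51.385), M = G − 3.7·n = (14.824, -53.819). Then cos ∠CJH = JC·JH / (|JC||JH|), giving 82.432°.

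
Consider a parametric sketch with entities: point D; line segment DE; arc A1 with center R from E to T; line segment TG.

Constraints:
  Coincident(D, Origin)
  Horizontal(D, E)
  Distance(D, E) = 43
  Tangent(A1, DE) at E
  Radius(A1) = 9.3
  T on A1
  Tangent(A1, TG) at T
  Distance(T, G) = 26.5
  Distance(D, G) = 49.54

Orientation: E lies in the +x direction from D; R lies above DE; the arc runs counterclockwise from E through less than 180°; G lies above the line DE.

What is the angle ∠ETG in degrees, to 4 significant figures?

116.1°

D is at the origin; D and E share the same y with |DE| = 43.0 and E on the +x side, so E = (43.00, 0.000). A1 meets DE tangentially, so RE is at right angles to DE, so R = E + (0, 9.3) = (43.00, 9.300). Since RT ⟂ TG (tangency), |RG| = √(9.3² + 26.5²) = 28.08 regardless of where T sits on A1. So G lies on both circle(D, 49.54) and circle(R, 28.08); the above-DE intersection is G = (34.10, 35.94). T is the foot of the tangent from G: T = (50.35, 15.00).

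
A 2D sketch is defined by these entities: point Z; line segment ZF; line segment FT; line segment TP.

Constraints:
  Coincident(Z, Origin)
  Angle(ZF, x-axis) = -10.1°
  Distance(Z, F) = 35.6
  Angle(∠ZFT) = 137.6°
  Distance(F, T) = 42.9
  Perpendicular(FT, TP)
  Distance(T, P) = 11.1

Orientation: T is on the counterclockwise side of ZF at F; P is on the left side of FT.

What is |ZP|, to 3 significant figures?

70.4

Z is at the origin; ZF runs at -10.1° with length 35.6, so F = 35.6·(cos -10.1°, sin -10.1°) = (35.0, -6.24). ∠ZFT = 137.6°, so FT runs at -10.1° + (180° − 137.6°) = 32.3° from the x-axis; with |FT| = 42.9, T = F + 42.9·(cos 32.3°, sin 32.3°) = (71.3, 16.7). FT is perpendicular to TP; with |TP| = 11.1 on the left of FT, P = T + 11.1·(-0.534, 0.845) = (65.4, 26.1). Then |ZP| = |P − Z| = 70.4.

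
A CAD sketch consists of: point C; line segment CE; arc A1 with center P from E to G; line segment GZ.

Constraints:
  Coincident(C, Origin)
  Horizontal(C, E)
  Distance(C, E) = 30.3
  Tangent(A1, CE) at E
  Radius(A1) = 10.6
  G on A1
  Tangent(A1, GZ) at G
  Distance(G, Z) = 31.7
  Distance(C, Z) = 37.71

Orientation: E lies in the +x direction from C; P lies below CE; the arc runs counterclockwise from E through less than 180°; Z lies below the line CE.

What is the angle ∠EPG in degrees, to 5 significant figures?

69.443°

Checks: |PG| = 10.60 ✓; ∠(PG, GZ) = 90.00° ✓; |GZ| = 31.70 ✓; |CZ| = 37.71 ✓.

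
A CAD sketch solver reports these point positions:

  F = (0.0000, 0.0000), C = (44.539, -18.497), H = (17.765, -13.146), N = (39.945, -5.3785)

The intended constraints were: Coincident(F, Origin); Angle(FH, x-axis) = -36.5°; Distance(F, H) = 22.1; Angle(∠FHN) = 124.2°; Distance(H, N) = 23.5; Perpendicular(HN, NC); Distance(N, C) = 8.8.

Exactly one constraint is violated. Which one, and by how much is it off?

Distance(N, C) = 8.8 — off by 5.10.

F = (0.00, 0.00) ✓; FH at -36.50° ✓; |FH| = 22.10 ✓; ∠FHN = 124.2° ✓; |HN| = 23.50 ✓; ∠(HN, NC) = 90.00° ✓; |NC| = 13.90 ✗.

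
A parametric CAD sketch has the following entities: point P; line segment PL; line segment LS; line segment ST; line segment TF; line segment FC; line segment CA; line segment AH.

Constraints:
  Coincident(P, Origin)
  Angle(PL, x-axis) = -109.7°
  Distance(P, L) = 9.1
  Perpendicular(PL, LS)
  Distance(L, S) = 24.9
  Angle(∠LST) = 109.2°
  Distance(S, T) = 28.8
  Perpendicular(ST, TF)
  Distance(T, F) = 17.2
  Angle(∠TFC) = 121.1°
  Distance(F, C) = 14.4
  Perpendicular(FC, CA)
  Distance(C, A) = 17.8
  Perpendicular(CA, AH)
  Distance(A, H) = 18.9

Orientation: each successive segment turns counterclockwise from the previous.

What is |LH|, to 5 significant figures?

39.647

P is at the origin; PL runs at -109.7° with length 9.1, so L = (-3.0676, -8.5674). The perpendicularity gives LS at right angles to PL, so LS runs at -19.700°; with |LS| = 24.9, S = (20.375, -16.961). ∠LST = 109.2° gives ST at 51.100° from the x-axis; with |ST| = 28.8, T = (38.460, 5.4523). ST ⟂ TF, so TF runs at 141.10°; with |TF| = 17.2, F = (25.075, 16.253). ∠TFC = 121.1° gives FC at -160.00° from the x-axis; with |FC| = 14.4, C = (11.543, 11.328). FC is perpendicular to CA, so CA runs at -70.000°; with |CA| = 17.8, A = (17.631, -5.3983). The perpendicularity gives AH at right angles to CA, so AH runs at 20.000°; with |AH| = 18.9, H = (35.391, 1.0659). Then |LH| = |H − L| = 39.647.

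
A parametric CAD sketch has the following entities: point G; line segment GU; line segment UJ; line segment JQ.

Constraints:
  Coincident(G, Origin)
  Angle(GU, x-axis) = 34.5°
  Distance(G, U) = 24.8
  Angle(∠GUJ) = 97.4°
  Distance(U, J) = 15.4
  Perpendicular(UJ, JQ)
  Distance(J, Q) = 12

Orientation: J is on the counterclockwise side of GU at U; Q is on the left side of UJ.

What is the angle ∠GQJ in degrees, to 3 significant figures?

124°

G is at the origin; GU runs at 34.5° with length 24.8, so U = 24.8·(cos 34.5°, sin 34.5°) = (20.4, 14.0). ∠GUJ = 97.4°, so UJ runs at 34.5° + (180° − 97.4°) = 117° from the x-axis; with |UJ| = 15.4, J = U + 15.4·(cos 117°, sin 117°) = (13.4, 27.8). UJ ⟂ JQ; with |JQ| = 12.0 on the left of UJ, Q = J + 12.0·(-0.890, -0.456) = (2.74, 22.3). Then cos ∠GQJ = QG·QJ / (|QG||QJ|), giving 124°.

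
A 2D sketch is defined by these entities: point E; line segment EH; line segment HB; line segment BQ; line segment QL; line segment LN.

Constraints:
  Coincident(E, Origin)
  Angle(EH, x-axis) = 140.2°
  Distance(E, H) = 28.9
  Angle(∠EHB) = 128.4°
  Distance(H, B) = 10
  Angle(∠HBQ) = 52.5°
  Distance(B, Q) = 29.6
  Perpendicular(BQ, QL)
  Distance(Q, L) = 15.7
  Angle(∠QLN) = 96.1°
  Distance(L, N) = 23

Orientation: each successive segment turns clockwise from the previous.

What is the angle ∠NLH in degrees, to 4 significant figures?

24.38°

E is at the origin; EH runs at 140.2° with length 28.9, so H = (-22.20, 18.50). ∠EHB = 128.4° gives HB at 88.60° from the x-axis; with |HB| = 10.0, B = (-21.96, 28.50). ∠HBQ = 52.5° gives BQ at -38.90° from the x-axis; with |BQ| = 29.6, Q = (1.077, 9.908). BQ ⟂ QL, so QL runs at -128.9°; with |QL| = 15.7, L = (-8.782, -2.310). ∠QLN = 96.1° gives LN at 147.2° from the x-axis; with |LN| = 23.0, N = (-28.12, 10.15). Then cos ∠NLH = LN·LH / (|LN||LH|), giving 24.38°.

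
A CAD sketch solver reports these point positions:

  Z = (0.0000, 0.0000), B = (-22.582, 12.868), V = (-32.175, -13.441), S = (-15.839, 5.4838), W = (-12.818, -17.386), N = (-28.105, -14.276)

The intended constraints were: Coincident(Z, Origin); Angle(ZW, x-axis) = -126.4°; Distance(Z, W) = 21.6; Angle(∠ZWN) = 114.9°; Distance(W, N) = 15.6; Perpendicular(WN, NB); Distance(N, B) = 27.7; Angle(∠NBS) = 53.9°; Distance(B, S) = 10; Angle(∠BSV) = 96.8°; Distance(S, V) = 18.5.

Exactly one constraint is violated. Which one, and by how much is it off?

Distance(S, V) = 18.5 — off by 6.50.

Z = (0.00, 0.00) ✓; ZW at -126.4° ✓; |ZW| = 21.60 ✓; ∠ZWN = 114.9° ✓; |WN| = 15.60 ✓; ∠(WN, NB) = 90.00° ✓; |NB| = 27.70 ✓; ∠NBS = 53.90° ✓; |BS| = 10.00 ✓; ∠BSV = 96.80° ✓; |SV| = 25.00 ✗.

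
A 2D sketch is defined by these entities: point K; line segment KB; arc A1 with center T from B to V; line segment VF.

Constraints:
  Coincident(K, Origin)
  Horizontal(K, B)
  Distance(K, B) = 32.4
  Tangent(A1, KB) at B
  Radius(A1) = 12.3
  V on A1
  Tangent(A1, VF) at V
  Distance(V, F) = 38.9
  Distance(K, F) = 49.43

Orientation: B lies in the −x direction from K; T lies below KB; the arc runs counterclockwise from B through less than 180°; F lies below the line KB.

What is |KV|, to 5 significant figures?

46.019

Checks: |TV| = 12.30 ✓; ∠(TV, VF) = 90.00° ✓; |VF| = 38.90 ✓; |KF| = 49.43 ✓.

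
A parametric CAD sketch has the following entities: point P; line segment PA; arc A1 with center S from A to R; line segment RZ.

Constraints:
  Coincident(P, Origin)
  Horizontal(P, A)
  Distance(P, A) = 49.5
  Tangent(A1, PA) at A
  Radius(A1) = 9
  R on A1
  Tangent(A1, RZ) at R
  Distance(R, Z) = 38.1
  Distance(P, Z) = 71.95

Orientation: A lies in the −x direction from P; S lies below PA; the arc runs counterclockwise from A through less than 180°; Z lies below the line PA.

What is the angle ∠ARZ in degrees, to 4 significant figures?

131.4°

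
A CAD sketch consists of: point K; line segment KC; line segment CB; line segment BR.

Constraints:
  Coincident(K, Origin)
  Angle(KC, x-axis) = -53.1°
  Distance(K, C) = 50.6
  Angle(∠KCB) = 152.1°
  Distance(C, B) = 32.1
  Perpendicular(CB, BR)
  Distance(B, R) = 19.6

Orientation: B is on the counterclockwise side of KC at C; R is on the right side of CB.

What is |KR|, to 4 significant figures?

88.17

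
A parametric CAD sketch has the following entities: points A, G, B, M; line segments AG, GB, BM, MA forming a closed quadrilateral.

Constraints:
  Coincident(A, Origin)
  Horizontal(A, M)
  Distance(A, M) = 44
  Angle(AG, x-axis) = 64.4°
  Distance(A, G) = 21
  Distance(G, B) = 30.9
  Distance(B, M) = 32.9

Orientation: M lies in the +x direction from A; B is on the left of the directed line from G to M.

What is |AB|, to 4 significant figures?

49.02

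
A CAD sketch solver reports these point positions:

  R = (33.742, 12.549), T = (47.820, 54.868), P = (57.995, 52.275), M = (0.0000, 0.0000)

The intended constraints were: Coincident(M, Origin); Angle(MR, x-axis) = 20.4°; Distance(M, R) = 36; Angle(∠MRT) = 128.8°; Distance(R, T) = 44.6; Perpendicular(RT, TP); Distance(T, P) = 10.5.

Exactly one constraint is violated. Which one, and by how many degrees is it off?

Perpendicular(RT, TP) — off by 4.10°.

M = (0.00, 0.00) ✓; MR at 20.40° ✓; |MR| = 36.00 ✓; ∠MRT = 128.8° ✓; |RT| = 44.60 ✓; ∠(RT, TP) = 85.90° ✗; |TP| = 10.50 ✓.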